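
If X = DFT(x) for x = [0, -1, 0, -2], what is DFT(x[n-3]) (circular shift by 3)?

Time shift by 3: X_shifted[k] = ω_4^(3k) · X[k]
Shifted x = [-1, 0, -2, 0]

DFT(x[n-3]) = [-3, 1, -3, 1]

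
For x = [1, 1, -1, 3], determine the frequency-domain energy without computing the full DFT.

Parseval: Σ|x[n]|² = (1/N)Σ|X[k]|², so Σ|X[k]|² = N·Σ|x[n]|² = 4·12.0000

Σ|X[k]|² = N·Σ|x[n]|² = 4·12.0000 = 48.0000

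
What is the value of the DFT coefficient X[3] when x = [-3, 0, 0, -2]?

X[3] = Σ(n=0 to 3) x[n] · ω_4^(3n) where ω_4 = e^(-2πi/4)
= (-3)·ω_4^0 + (0)·ω_4^3 + (0)·ω_4^6 + (-2)·ω_4^9

X[3] = -3+2i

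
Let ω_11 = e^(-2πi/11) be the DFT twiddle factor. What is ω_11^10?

ω_11^10 = e^(-2πi·10/11)
= cos(-2π·10/11) + i·sin(-2π·10/11)
= cos(-20π/11) + i·sin(-20π/11)

ω_11^10 = cos(-20π/11) + i·sin(-20π/11) = 0.8413+0.5406i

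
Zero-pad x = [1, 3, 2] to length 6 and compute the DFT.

Original 3-point DFT: [6, -1.5000-0.8660i, -1.5000+0.8660i]
Zero-padded 6-point DFT provides frequency interpolation.

DFT_6([x, 0, ...]) = [6, 1.5000-4.3301i, -1.5000-0.8660i, 0, -1.5000+0.8660i, 1.5000+4.3301i]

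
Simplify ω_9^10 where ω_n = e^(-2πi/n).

Since ω_9^9 = 1, powers reduce modulo 9.
10 mod 9 = 1
So ω_9^10 = ω_9^1 = e^(-2πi·1/9)

ω_9^10 = ω_9^1 = 0.7660-0.6428i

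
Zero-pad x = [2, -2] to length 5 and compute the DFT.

Original 2-point DFT: [0, 4]
Zero-padded 5-point DFT provides frequency interpolation.

DFT_5([x, 0, ...]) = [0, 1.3820+1.9021i, 3.6180+1.1756i, 3.6180-1.1756i, 1.3820-1.9021i]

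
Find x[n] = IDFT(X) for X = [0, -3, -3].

x[n] = (1/3) Σ(k=0 to 2) X[k] · e^(2πikn/3)

Computing each x[n]:
x[0] = -2
x[1] = 1
x[2] = 1

x = [-2, 1, 1]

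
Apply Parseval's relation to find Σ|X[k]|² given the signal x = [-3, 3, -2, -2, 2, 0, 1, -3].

Parseval: Σ|x[n]|² = (1/N)Σ|X[k]|², so Σ|X[k]|² = N·Σ|x[n]|² = 8·40.0000

Σ|X[k]|² = N·Σ|x[n]|² = 8·40.0000 = 320.0000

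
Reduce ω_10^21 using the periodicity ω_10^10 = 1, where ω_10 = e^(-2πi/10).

Since ω_10^10 = 1, powers reduce modulo 10.
21 mod 10 = 1
So ω_10^21 = ω_10^1 = e^(-2πi·1/10)

ω_10^21 = ω_10^1 = 0.8090-0.5878i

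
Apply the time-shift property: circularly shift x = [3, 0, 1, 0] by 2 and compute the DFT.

Time shift by 2: X_shifted[k] = ω_4^(2k) · X[k]
Shifted x = [1, 0, 3, 0]

DFT(x[n-2]) = [4, -2, 4, -2]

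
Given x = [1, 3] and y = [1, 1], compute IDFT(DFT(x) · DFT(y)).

(x ⊛ y)[n] = Σ(m=0 to 1) x[m] · y[(n-m) mod 2]

Computing each output sample:
(x ⊛ y)[0] = 4
(x ⊛ y)[1] = 4

x ⊛ y = [4, 4]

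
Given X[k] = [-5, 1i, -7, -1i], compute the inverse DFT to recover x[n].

x[n] = (1/4) Σ(k=0 to 3) X[k] · e^(2πikn/4)

Computing each x[n]:
x[0] = -3
x[1] = 0
x[2] = -3
x[3] = 1

x = [-3, 0, -3, 1]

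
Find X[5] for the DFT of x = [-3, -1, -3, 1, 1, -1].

X[5] = Σ(n=0 to 5) x[n] · ω_6^(5n) where ω_6 = e^(-2πi/6)
= (-3)·ω_6^0 + (-1)·ω_6^5 + (-3)·ω_6^10 + (1)·ω_6^15 + (1)·ω_6^20 + (-1)·ω_6^25

X[5] = -4.0000-3.4641i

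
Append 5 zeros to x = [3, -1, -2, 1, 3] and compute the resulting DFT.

Original 5-point DFT: [4, 4.4271+5.5676i, 1.0729-0.5020i, 1.0729+0.5020i, 4.4271-5.5676i]
Zero-padded 10-point DFT provides frequency interpolation.

DFT_10([x, 0, ...]) = [4, -1.1631-0.2245i, 4.4271+5.5676i, 6.6631-2.4899i, 1.0729-0.5020i, 4, 1.0729+0.5020i, 6.6631+2.4899i, 4.4271-5.5676i, -1.1631+0.2245i]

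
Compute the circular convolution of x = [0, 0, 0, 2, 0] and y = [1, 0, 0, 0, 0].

(x ⊛ y)[n] = Σ(m=0 to 4) x[m] · y[(n-m) mod 5]

Computing each output sample:
(x ⊛ y)[0] = 0
(x ⊛ y)[1] = 0
(x ⊛ y)[2] = 0
(x ⊛ y)[3] = 2
(x ⊛ y)[4] = 0

x ⊛ y = [0, 0, 0, 2, 0]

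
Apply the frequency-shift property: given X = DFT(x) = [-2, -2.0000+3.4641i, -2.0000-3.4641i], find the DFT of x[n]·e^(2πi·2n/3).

Modulation property: DFT(ω_3^(-2n)·x[n]) = X[(k-2) mod 3], so circularly shift X by 2 positions.

X[k-2] = [-2.0000+3.4641i, -2.0000-3.4641i, -2]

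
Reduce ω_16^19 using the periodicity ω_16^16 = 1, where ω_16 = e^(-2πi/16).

Since ω_16^16 = 1, powers reduce modulo 16.
19 mod 16 = 3
So ω_16^19 = ω_16^3 = e^(-2πi·3/16)

ω_16^19 = ω_16^3 = 0.3827-0.9239i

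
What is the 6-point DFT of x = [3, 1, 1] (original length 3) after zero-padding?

Original 3-point DFT: [5, 2, 2]
Zero-padded 6-point DFT provides frequency interpolation.

DFT_6([x, 0, ...]) = [5, 3.0000-1.7321i, 2, 3, 2, 3.0000+1.7321i]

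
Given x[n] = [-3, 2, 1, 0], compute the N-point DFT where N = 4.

X[k] = Σ(n=0 to 3) x[n] · ω_4^(nk)
where ω_4 = e^(-2πi/4)

Computing each X[k]:
X[0] = 0
X[1] = -4-2i
X[2] = -4
X[3] = -4+2i

X = [0, -4-2i, -4, -4+2i]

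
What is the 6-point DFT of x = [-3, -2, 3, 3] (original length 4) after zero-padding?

Original 4-point DFT: [1, -6+5i, -1, -6-5i]
Zero-padded 6-point DFT provides frequency interpolation.

DFT_6([x, 0, ...]) = [1, -8.5000-0.8660i, -0.5000+4.3301i, -1, -0.5000-4.3301i, -8.5000+0.8660i]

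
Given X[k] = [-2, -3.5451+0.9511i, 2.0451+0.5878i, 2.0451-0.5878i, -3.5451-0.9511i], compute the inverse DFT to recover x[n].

x[n] = (1/5) Σ(k=0 to 4) X[k] · e^(2πikn/5)

Computing each x[n]:
x[0] = -1
x[1] = -2
x[2] = 1
x[3] = 1
x[4] = -1

x = [-1, -2, 1, 1, -1]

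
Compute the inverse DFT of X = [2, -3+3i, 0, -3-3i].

x[n] = (1/4) Σ(k=0 to 3) X[k] · e^(2πikn/4)

Computing each x[n]:
x[0] = -1
x[1] = -1
x[2] = 2
x[3] = 2

x = [-1, -1, 2, 2]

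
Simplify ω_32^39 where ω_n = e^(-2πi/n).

Since ω_32^32 = 1, powers reduce modulo 32.
39 mod 32 = 7
So ω_32^39 = ω_32^7 = e^(-2πi·7/32)

ω_32^39 = ω_32^7 = 0.1951-0.9808i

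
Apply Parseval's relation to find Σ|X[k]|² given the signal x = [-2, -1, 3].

Parseval: Σ|x[n]|² = (1/N)Σ|X[k]|², so Σ|X[k]|² = N·Σ|x[n]|² = 3·14.0000

Σ|X[k]|² = N·Σ|x[n]|² = 3·14.0000 = 42.0000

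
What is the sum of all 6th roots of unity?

Sum of all nth roots of unity equals 0 for n > 1 (geometric series with r ≠ 1).

0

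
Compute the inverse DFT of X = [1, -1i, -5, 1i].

x[n] = (1/4) Σ(k=0 to 3) X[k] · e^(2πikn/4)

Computing each x[n]:
x[0] = -1
x[1] = 2
x[2] = -1
x[3] = 1

x = [-1, 2, -1, 1]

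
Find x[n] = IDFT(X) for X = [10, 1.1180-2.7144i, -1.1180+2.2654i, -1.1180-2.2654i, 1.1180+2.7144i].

x[n] = (1/5) Σ(k=0 to 4) X[k] · e^(2πikn/5)

Computing each x[n]:
x[0] = 2
x[1] = 3
x[2] = 3
x[3] = 0
x[4] = 2

x = [2, 3, 3, 0, 2]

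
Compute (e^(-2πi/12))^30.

Since ω_12^12 = 1, powers reduce modulo 12.
30 mod 12 = 6
So ω_12^30 = ω_12^6 = e^(-2πi·6/12)

ω_12^30 = ω_12^6 = -1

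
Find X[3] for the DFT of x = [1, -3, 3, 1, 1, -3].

X[3] = Σ(n=0 to 5) x[n] · ω_6^(3n) where ω_6 = e^(-2πi/6)
= (1)·ω_6^0 + (-3)·ω_6^3 + (3)·ω_6^6 + (1)·ω_6^9 + (1)·ω_6^12 + (-3)·ω_6^15

X[3] = 10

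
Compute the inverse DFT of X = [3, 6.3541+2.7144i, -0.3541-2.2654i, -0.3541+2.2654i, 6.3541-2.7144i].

x[n] = (1/5) Σ(k=0 to 4) X[k] · e^(2πikn/5)

Computing each x[n]:
x[0] = 3
x[1] = 1
x[2] = -3
x[3] = 0
x[4] = 2

x = [3, 1, -3, 0, 2]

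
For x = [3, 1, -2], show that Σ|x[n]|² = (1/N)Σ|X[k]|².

Time domain:
Σ|x[n]|² = |3|² + |1|² + |-2|² = 14.0000

Frequency domain:
(1/3)Σ|X[k]|² = (1/3)(|2|² + |3.5000-2.5981i|² + |3.5000+2.5981i|²) = (1/3)·42.0000 = 14.0000

Both sides agree, confirming Parseval's theorem.

Σ|x[n]|² = (1/N)Σ|X[k]|² = 14.0000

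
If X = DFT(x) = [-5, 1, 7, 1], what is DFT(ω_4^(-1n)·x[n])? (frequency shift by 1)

Modulation property: DFT(ω_4^(-1n)·x[n]) = X[(k-1) mod 4], so circularly shift X by 1 positions.

X[k-1] = [1, -5, 1, 7]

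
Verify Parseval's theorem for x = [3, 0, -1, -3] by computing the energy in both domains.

Time domain:
Σ|x[n]|² = |3|² + |0|² + |-1|² + |-3|² = 19.0000

Frequency domain:
(1/4)Σ|X[k]|² = (1/4)(|-1|² + |4-3i|² + |5|² + |4+3i|²) = (1/4)·76.0000 = 19.0000

Both sides agree, confirming Parseval's theorem.

Σ|x[n]|² = (1/N)Σ|X[k]|² = 19.0000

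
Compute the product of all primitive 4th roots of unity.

The primitive 4th roots of unity are ω_4^k for k coprime to 4: k ∈ {1, 3}
Their product equals the constant term of the cyclotomic polynomial Φ_4(x) up to sign.
For n ≥ 3, the product of all primitive nth roots of unity is 1. (For n=1 it is 1; for n=2 it is -1.)

1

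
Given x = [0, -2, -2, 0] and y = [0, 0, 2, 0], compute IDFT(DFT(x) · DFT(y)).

(x ⊛ y)[n] = Σ(m=0 to 3) x[m] · y[(n-m) mod 4]

Computing each output sample:
(x ⊛ y)[0] = -4
(x ⊛ y)[1] = 0
(x ⊛ y)[2] = 0
(x ⊛ y)[3] = -4

x ⊛ y = [-4, 0, 0, -4]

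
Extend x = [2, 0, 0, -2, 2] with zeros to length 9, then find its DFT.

Original 5-point DFT: [2, 4.2361+0.7265i, -0.2361+3.0777i, -0.2361-3.0777i, 4.2361-0.7265i]
Zero-padded 9-point DFT provides frequency interpolation.

DFT_9([x, 0, ...]) = [2, 1.1206+1.0480i, 4.5321-0.4465i, -1.0000-1.7321i, 3.3473+3.7017i, 3.3473-3.7017i, -1.0000+1.7321i, 4.5321+0.4465i, 1.1206-1.0480i]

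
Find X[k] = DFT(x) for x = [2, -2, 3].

X[k] = Σ(n=0 to 2) x[n] · ω_3^(nk)
where ω_3 = e^(-2πi/3)

Computing each X[k]:
X[0] = 3
X[1] = 1.5000+4.3301i
X[2] = 1.5000-4.3301i

X = [3, 1.5000+4.3301i, 1.5000-4.3301i]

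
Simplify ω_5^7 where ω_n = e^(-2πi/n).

Since ω_5^5 = 1, powers reduce modulo 5.
7 mod 5 = 2
So ω_5^7 = ω_5^2 = e^(-2πi·2/5)

ω_5^7 = ω_5^2 = -0.8090-0.5878i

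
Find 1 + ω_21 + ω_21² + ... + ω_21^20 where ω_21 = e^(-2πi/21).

Sum of all nth roots of unity equals 0 for n > 1 (geometric series with r ≠ 1).

0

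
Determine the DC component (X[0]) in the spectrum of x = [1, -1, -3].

X[0] = Σ(n=0 to 2) x[n] · ω_3^0 = Σ x[n]
= (1) + (-1) + (-3)

X[0] = -3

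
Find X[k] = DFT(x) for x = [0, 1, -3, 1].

X[k] = Σ(n=0 to 3) x[n] · ω_4^(nk)
where ω_4 = e^(-2πi/4)

Computing each X[k]:
X[0] = -1
X[1] = 3
X[2] = -5
X[3] = 3

X = [-1, 3, -5, 3]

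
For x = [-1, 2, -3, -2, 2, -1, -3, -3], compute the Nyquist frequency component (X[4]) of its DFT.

X[4] = Σ(n=0 to 7) x[n] · ω_8^(4n) where ω_8 = e^(-2πi/8)
= (-1)·ω_8^0 + (2)·ω_8^4 + (-3)·ω_8^8 + (-2)·ω_8^12 + (2)·ω_8^16 + (-1)·ω_8^20 + (-3)·ω_8^24 + (-3)·ω_8^28

X[4] = -1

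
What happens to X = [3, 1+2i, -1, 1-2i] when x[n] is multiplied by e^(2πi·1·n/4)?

Modulation property: DFT(ω_4^(-1n)·x[n]) = X[(k-1) mod 4], so circularly shift X by 1 positions.

X[k-1] = [1-2i, 3, 1+2i, -1]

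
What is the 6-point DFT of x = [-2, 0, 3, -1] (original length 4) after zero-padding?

Original 4-point DFT: [0, -5-1i, 2, -5+1i]
Zero-padded 6-point DFT provides frequency interpolation.

DFT_6([x, 0, ...]) = [0, -2.5000-2.5981i, -4.5000+2.5981i, 2, -4.5000-2.5981i, -2.5000+2.5981i]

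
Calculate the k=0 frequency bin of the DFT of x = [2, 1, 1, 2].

X[0] = Σ(n=0 to 3) x[n] · ω_4^0 = Σ x[n]
= (2) + (1) + (1) + (2)

X[0] = 6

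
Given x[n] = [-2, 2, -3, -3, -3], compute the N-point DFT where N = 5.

X[k] = Σ(n=0 to 4) x[n] · ω_5^(nk)
where ω_5 = e^(-2πi/5)

Computing each X[k]:
X[0] = -9
X[1] = 2.5451-4.7553i
X[2] = -3.0451-2.9389i
X[3] = -3.0451+2.9389i
X[4] = 2.5451+4.7553i

X = [-9, 2.5451-4.7553i, -3.0451-2.9389i, -3.0451+2.9389i, 2.5451+4.7553i]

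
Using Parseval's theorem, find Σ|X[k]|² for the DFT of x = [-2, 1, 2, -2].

Parseval: Σ|x[n]|² = (1/N)Σ|X[k]|², so Σ|X[k]|² = N·Σ|x[n]|² = 4·13.0000

Σ|X[k]|² = N·Σ|x[n]|² = 4·13.0000 = 52.0000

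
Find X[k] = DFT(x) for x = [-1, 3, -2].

X[k] = Σ(n=0 to 2) x[n] · ω_3^(nk)
where ω_3 = e^(-2πi/3)

Computing each X[k]:
X[0] = 0
X[1] = -1.5000-4.3301i
X[2] = -1.5000+4.3301i

X = [0, -1.5000-4.3301i, -1.5000+4.3301i]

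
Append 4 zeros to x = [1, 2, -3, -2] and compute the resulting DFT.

Original 4-point DFT: [-2, 4-4i, -2, 4+4i]
Zero-padded 8-point DFT provides frequency interpolation.

DFT_8([x, 0, ...]) = [-2, 3.8284+3.0000i, 4-4i, -1.8284-3.0000i, -2, -1.8284+3.0000i, 4+4i, 3.8284-3.0000i]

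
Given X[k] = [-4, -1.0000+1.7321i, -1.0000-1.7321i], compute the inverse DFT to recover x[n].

x[n] = (1/3) Σ(k=0 to 2) X[k] · e^(2πikn/3)

Computing each x[n]:
x[0] = -2
x[1] = -2
x[2] = 0

x = [-2, -2, 0]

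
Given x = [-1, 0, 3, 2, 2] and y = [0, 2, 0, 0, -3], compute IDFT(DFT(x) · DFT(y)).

(x ⊛ y)[n] = Σ(m=0 to 4) x[m] · y[(n-m) mod 5]

Computing each output sample:
(x ⊛ y)[0] = 4
(x ⊛ y)[1] = -11
(x ⊛ y)[2] = -6
(x ⊛ y)[3] = 0
(x ⊛ y)[4] = 7

x ⊛ y = [4, -11, -6, 0, 7]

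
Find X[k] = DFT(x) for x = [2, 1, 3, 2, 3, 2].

X[k] = Σ(n=0 to 5) x[n] · ω_6^(nk)
where ω_6 = e^(-2πi/6)

Computing each X[k]:
X[0] = 13
X[1] = -1.5000+0.8660i
X[2] = -0.5000+0.8660i
X[3] = 3
X[4] = -0.5000-0.8660i
X[5] = -1.5000-0.8660i

X = [13, -1.5000+0.8660i, -0.5000+0.8660i, 3, -0.5000-0.8660i, -1.5000-0.8660i]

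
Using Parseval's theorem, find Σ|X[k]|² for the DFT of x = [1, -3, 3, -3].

Parseval: Σ|x[n]|² = (1/N)Σ|X[k]|², so Σ|X[k]|² = N·Σ|x[n]|² = 4·28.0000

Σ|X[k]|² = N·Σ|x[n]|² = 4·28.0000 = 112.0000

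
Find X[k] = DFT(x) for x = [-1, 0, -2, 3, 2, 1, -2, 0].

X[k] = Σ(n=0 to 7) x[n] · ω_8^(nk)
where ω_8 = e^(-2πi/8)

Computing each X[k]:
X[0] = 1
X[1] = -5.8284-1.4142i
X[2] = 5+2i
X[3] = -0.1716-1.4142i
X[4] = -7
X[5] = -0.1716+1.4142i
X[6] = 5-2i
X[7] = -5.8284+1.4142i

X = [1, -5.8284-1.4142i, 5+2i, -0.1716-1.4142i, -7, -0.1716+1.4142i, 5-2i, -5.8284+1.4142i]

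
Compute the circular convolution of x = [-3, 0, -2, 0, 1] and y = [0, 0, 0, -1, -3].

(x ⊛ y)[n] = Σ(m=0 to 4) x[m] · y[(n-m) mod 5]

Computing each output sample:
(x ⊛ y)[0] = 2
(x ⊛ y)[1] = 6
(x ⊛ y)[2] = -1
(x ⊛ y)[3] = 0
(x ⊛ y)[4] = 9

x ⊛ y = [2, 6, -1, 0, 9]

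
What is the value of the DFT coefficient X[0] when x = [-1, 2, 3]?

X[0] = Σ(n=0 to 2) x[n] · ω_3^0 = Σ x[n]
= (-1) + (2) + (3)

X[0] = 4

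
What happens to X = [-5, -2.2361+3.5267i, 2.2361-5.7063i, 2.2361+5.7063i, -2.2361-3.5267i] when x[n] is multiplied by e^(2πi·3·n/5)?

Modulation property: DFT(ω_5^(-3n)·x[n]) = X[(k-3) mod 5], so circularly shift X by 3 positions.

X[k-3] = [2.2361-5.7063i, 2.2361+5.7063i, -2.2361-3.5267i, -5, -2.2361+3.5267i]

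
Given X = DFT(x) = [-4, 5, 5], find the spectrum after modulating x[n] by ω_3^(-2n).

Modulation property: DFT(ω_3^(-2n)·x[n]) = X[(k-2) mod 3], so circularly shift X by 2 positions.

X[k-2] = [5, 5, -4]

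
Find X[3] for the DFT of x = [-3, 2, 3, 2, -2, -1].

X[3] = Σ(n=0 to 5) x[n] · ω_6^(3n) where ω_6 = e^(-2πi/6)
= (-3)·ω_6^0 + (2)·ω_6^3 + (3)·ω_6^6 + (2)·ω_6^9 + (-2)·ω_6^12 + (-1)·ω_6^15

X[3] = -5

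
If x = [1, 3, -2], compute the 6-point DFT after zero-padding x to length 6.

Original 3-point DFT: [2, 0.5000-4.3301i, 0.5000+4.3301i]
Zero-padded 6-point DFT provides frequency interpolation.

DFT_6([x, 0, ...]) = [2, 3.5000-0.8660i, 0.5000-4.3301i, -4, 0.5000+4.3301i, 3.5000+0.8660i]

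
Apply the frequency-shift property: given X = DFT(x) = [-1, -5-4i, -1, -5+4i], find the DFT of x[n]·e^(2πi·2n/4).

Modulation property: DFT(ω_4^(-2n)·x[n]) = X[(k-2) mod 4], so circularly shift X by 2 positions.

X[k-2] = [-1, -5+4i, -1, -5-4i]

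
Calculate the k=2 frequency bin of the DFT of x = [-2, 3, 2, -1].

X[2] = Σ(n=0 to 3) x[n] · ω_4^(2n) where ω_4 = e^(-2πi/4)
= (-2)·ω_4^0 + (3)·ω_4^2 + (2)·ω_4^4 + (-1)·ω_4^6

X[2] = -2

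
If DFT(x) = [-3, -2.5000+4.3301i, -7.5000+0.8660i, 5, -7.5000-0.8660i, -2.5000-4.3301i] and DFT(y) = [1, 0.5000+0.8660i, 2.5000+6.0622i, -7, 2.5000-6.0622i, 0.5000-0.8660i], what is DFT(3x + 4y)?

By linearity: DFT(3x + 4y) = 3·DFT(x) + 4·DFT(y)
= 3·[-3, -2.5000+4.3301i, -7.5000+0.8660i, 5, -7.5000-0.8660i, -2.5000-4.3301i] + 4·[1, 0.5000+0.8660i, 2.5000+6.0622i, -7, 2.5000-6.0622i, 0.5000-0.8660i]

Computing element-wise:
Z[0] = 3·(-3) + 4·(1) = -5
Z[1] = 3·(-2.5000+4.3301i) + 4·(0.5000+0.8660i) = -5.5000+16.4543i
Z[2] = 3·(-7.5000+0.8660i) + 4·(2.5000+6.0622i) = -12.5000+26.8468i
Z[3] = 3·(5) + 4·(-7) = -13
Z[4] = 3·(-7.5000-0.8660i) + 4·(2.5000-6.0622i) = -12.5000-26.8468i
Z[5] = 3·(-2.5000-4.3301i) + 4·(0.5000-0.8660i) = -5.5000-16.4543i

DFT(3x + 4y) = 3·X + 4·Y = [-5, -5.5000+16.4543i, -12.5000+26.8468i, -13, -12.5000-26.8468i, -5.5000-16.4543i]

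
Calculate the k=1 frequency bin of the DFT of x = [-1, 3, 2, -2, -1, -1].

X[1] = Σ(n=0 to 5) x[n] · ω_6^(1n) where ω_6 = e^(-2πi/6)
= (-1)·ω_6^0 + (3)·ω_6^1 + (2)·ω_6^2 + (-2)·ω_6^3 + (-1)·ω_6^4 + (-1)·ω_6^5

X[1] = 1.5000-6.0622i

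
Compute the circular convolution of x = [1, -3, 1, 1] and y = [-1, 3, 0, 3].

(x ⊛ y)[n] = Σ(m=0 to 3) x[m] · y[(n-m) mod 4]

Computing each output sample:
(x ⊛ y)[0] = -7
(x ⊛ y)[1] = 9
(x ⊛ y)[2] = -7
(x ⊛ y)[3] = 5

x ⊛ y = [-7, 9, -7, 5]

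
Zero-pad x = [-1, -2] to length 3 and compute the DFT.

Original 2-point DFT: [-3, 1]
Zero-padded 3-point DFT provides frequency interpolation.

DFT_3([x, 0, ...]) = [-3, 1.7321i, -1.7321i]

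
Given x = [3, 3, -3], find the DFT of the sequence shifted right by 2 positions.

Time shift by 2: X_shifted[k] = ω_3^(2k) · X[k]
Shifted x = [3, -3, 3]

DFT(x[n-2]) = [3, 3.0000+5.1962i, 3.0000-5.1962i]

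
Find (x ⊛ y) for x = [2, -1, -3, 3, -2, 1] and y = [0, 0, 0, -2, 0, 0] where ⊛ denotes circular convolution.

(x ⊛ y)[n] = Σ(m=0 to 5) x[m] · y[(n-m) mod 6]

Computing each output sample:
(x ⊛ y)[0] = -6
(x ⊛ y)[1] = 4
(x ⊛ y)[2] = -2
(x ⊛ y)[3] = -4
(x ⊛ y)[4] = 2
(x ⊛ y)[5] = 6

x ⊛ y = [-6, 4, -2, -4, 2, 6]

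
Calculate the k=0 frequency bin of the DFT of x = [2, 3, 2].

X[0] = Σ(n=0 to 2) x[n] · ω_3^0 = Σ x[n]
= (2) + (3) + (2)

X[0] = 7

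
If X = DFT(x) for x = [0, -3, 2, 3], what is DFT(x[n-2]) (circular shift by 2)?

Time shift by 2: X_shifted[k] = ω_4^(2k) · X[k]
Shifted x = [2, 3, 0, -3]

DFT(x[n-2]) = [2, 2-6i, 2, 2+6i]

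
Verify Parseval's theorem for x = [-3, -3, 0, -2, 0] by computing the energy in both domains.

Time domain:
Σ|x[n]|² = |-3|² + |-3|² + |0|² + |-2|² + |0|² = 22.0000

Frequency domain:
(1/5)Σ|X[k]|² = (1/5)(|-8|² + |-2.3090+1.6776i|² + |-1.1910+3.6655i|² + |-1.1910-3.6655i|² + |-2.3090-1.6776i|²) = (1/5)·110.0000 = 22.0000

Both sides agree, confirming Parseval's theorem.

Σ|x[n]|² = (1/N)Σ|X[k]|² = 22.0000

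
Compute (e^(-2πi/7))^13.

Since ω_7^7 = 1, powers reduce modulo 7.
13 mod 7 = 6
So ω_7^13 = ω_7^6 = e^(-2πi·6/7)

ω_7^13 = ω_7^6 = 0.6235+0.7818i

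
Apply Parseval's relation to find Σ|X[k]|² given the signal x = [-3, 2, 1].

Parseval: Σ|x[n]|² = (1/N)Σ|X[k]|², so Σ|X[k]|² = N·Σ|x[n]|² = 3·14.0000

Σ|X[k]|² = N·Σ|x[n]|² = 3·14.0000 = 42.0000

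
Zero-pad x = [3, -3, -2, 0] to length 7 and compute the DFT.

Original 4-point DFT: [-2, 5+3i, 4, 5-3i]
Zero-padded 7-point DFT provides frequency interpolation.

DFT_7([x, 0, ...]) = [-2, 1.5746+4.2954i, 5.4695+2.0570i, 4.4559-0.2620i, 4.4559+0.2620i, 5.4695-2.0570i, 1.5746-4.2954i]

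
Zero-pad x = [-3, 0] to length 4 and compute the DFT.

Original 2-point DFT: [-3, -3]
Zero-padded 4-point DFT provides frequency interpolation.

DFT_4([x, 0, ...]) = [-3, -3, -3, -3]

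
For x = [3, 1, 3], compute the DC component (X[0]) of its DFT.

X[0] = Σ(n=0 to 2) x[n] · ω_3^0 = Σ x[n]
= (3) + (1) + (3)

X[0] = 7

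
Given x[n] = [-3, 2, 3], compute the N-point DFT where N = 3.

X[k] = Σ(n=0 to 2) x[n] · ω_3^(nk)
where ω_3 = e^(-2πi/3)

Computing each X[k]:
X[0] = 2
X[1] = -5.5000+0.8660i
X[2] = -5.5000-0.8660i

X = [2, -5.5000+0.8660i, -5.5000-0.8660i]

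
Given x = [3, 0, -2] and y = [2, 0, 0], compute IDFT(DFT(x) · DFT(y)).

(x ⊛ y)[n] = Σ(m=0 to 2) x[m] · y[(n-m) mod 3]

Computing each output sample:
(x ⊛ y)[0] = 6
(x ⊛ y)[1] = 0
(x ⊛ y)[2] = -4

x ⊛ y = [6, 0, -4]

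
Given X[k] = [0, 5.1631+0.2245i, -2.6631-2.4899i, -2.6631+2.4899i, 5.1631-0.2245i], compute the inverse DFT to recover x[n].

x[n] = (1/5) Σ(k=0 to 4) X[k] · e^(2πikn/5)

Computing each x[n]:
x[0] = 1
x[1] = 2
x[2] = -3
x[3] = -1
x[4] = 1

x = [1, 2, -3, -1, 1]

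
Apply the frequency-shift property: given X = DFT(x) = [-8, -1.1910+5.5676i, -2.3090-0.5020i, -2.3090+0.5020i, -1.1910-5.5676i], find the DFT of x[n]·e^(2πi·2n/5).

Modulation property: DFT(ω_5^(-2n)·x[n]) = X[(k-2) mod 5], so circularly shift X by 2 positions.

X[k-2] = [-2.3090+0.5020i, -1.1910-5.5676i, -8, -1.1910+5.5676i, -2.3090-0.5020i]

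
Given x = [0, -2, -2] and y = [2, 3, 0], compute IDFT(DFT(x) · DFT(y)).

(x ⊛ y)[n] = Σ(m=0 to 2) x[m] · y[(n-m) mod 3]

Computing each output sample:
(x ⊛ y)[0] = -6
(x ⊛ y)[1] = -4
(x ⊛ y)[2] = -10

x ⊛ y = [-6, -4, -10]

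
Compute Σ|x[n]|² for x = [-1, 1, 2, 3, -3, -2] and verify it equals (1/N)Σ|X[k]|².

Time domain:
Σ|x[n]|² = |-1|² + |1|² + |2|² + |3|² + |-3|² + |-2|² = 28.0000

Frequency domain:
(1/6)Σ|X[k]|² = (1/6)(|0|² + |-4.0000-6.9282i|² + |3.0000+1.7321i|² + |-4|² + |3.0000-1.7321i|² + |-4.0000+6.9282i|²) = (1/6)·168.0000 = 28.0000

Both sides agree, confirming Parseval's theorem.

Σ|x[n]|² = (1/N)Σ|X[k]|² = 28.0000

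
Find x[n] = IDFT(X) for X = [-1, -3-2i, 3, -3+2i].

x[n] = (1/4) Σ(k=0 to 3) X[k] · e^(2πikn/4)

Computing each x[n]:
x[0] = -1
x[1] = 0
x[2] = 2
x[3] = -2

x = [-1, 0, 2, -2]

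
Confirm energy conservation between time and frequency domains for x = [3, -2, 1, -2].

Time domain:
Σ|x[n]|² = |3|² + |-2|² + |1|² + |-2|² = 18.0000

Frequency domain:
(1/4)Σ|X[k]|² = (1/4)(|0|² + |2|² + |8|² + |2|²) = (1/4)·72.0000 = 18.0000

Both sides agree, confirming Parseval's theorem.

Σ|x[n]|² = (1/N)Σ|X[k]|² = 18.0000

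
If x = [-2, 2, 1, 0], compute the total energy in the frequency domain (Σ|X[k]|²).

Parseval: Σ|x[n]|² = (1/N)Σ|X[k]|², so Σ|X[k]|² = N·Σ|x[n]|² = 4·9.0000

Σ|X[k]|² = N·Σ|x[n]|² = 4·9.0000 = 36.0000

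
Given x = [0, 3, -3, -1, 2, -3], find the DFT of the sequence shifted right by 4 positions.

Time shift by 4: X_shifted[k] = ω_6^(4k) · X[k]
Shifted x = [-3, -1, 2, -3, 0, 3]

DFT(x[n-4]) = [-2, 1.7321i, -8.0000+5.1962i, 0, -8.0000-5.1962i, -1.7321i]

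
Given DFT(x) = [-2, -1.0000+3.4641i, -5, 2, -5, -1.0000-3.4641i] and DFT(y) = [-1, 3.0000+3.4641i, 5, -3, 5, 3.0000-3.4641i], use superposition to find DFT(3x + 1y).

By linearity: DFT(3x + 1y) = 3·DFT(x) + 1·DFT(y)
= 3·[-2, -1.0000+3.4641i, -5, 2, -5, -1.0000-3.4641i] + 1·[-1, 3.0000+3.4641i, 5, -3, 5, 3.0000-3.4641i]

Computing element-wise:
Z[0] = 3·(-2) + 1·(-1) = -7
Z[1] = 3·(-1.0000+3.4641i) + 1·(3.0000+3.4641i) = 13.8564i
Z[2] = 3·(-5) + 1·(5) = -10
Z[3] = 3·(2) + 1·(-3) = 3
Z[4] = 3·(-5) + 1·(5) = -10
Z[5] = 3·(-1.0000-3.4641i) + 1·(3.0000-3.4641i) = -13.8564i

DFT(3x + 1y) = 3·X + 1·Y = [-7, 13.8564i, -10, 3, -10, -13.8564i]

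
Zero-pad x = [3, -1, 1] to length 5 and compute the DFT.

Original 3-point DFT: [3, 3.0000+1.7321i, 3.0000-1.7321i]
Zero-padded 5-point DFT provides frequency interpolation.

DFT_5([x, 0, ...]) = [3, 1.8820+0.3633i, 4.1180+1.5388i, 4.1180-1.5388i, 1.8820-0.3633i]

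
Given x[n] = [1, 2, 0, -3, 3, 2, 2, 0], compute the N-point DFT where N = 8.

X[k] = Σ(n=0 to 7) x[n] · ω_8^(nk)
where ω_8 = e^(-2πi/8)

Computing each X[k]:
X[0] = 7
X[1] = 0.1213+4.1213i
X[2] = 2-7i
X[3] = -4.1213+0.1213i
X[4] = 5
X[5] = -4.1213-0.1213i
X[6] = 2+7i
X[7] = 0.1213-4.1213i

X = [7, 0.1213+4.1213i, 2-7i, -4.1213+0.1213i, 5, -4.1213-0.1213i, 2+7i, 0.1213-4.1213i]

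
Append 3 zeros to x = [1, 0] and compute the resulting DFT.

Original 2-point DFT: [1, 1]
Zero-padded 5-point DFT provides frequency interpolation.

DFT_5([x, 0, ...]) = [1, 1, 1, 1, 1]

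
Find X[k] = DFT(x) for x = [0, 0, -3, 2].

X[k] = Σ(n=0 to 3) x[n] · ω_4^(nk)
where ω_4 = e^(-2πi/4)

Computing each X[k]:
X[0] = -1
X[1] = 3+2i
X[2] = -5
X[3] = 3-2i

X = [-1, 3+2i, -5, 3-2i]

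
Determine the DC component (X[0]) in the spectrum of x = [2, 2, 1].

X[0] = Σ(n=0 to 2) x[n] · ω_3^0 = Σ x[n]
= (2) + (2) + (1)

X[0] = 5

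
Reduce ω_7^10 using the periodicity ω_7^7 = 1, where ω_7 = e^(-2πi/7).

Since ω_7^7 = 1, powers reduce modulo 7.
10 mod 7 = 3
So ω_7^10 = ω_7^3 = e^(-2πi·3/7)

ω_7^10 = ω_7^3 = -0.9010-0.4339i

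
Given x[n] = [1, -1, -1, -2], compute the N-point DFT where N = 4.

X[k] = Σ(n=0 to 3) x[n] · ω_4^(nk)
where ω_4 = e^(-2πi/4)

Computing each X[k]:
X[0] = -3
X[1] = 2-1i
X[2] = 3
X[3] = 2+1i

X = [-3, 2-1i, 3, 2+1i]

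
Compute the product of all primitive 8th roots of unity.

The primitive 8th roots of unity are ω_8^k for k coprime to 8: k ∈ {1, 3, 5, 7}
Their product equals the constant term of the cyclotomic polynomial Φ_8(x) up to sign.
For n ≥ 3, the product of all primitive nth roots of unity is 1. (For n=1 it is 1; for n=2 it is -1.)

1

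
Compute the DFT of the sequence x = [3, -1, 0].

X[k] = Σ(n=0 to 2) x[n] · ω_3^(nk)
where ω_3 = e^(-2πi/3)

Computing each X[k]:
X[0] = 2
X[1] = 3.5000+0.8660i
X[2] = 3.5000-0.8660i

X = [2, 3.5000+0.8660i, 3.5000-0.8660i]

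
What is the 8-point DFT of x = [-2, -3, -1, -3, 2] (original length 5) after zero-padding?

Original 5-point DFT: [-7, 0.9271+3.5797i, -2.4271+4.8410i, -2.4271-4.8410i, 0.9271-3.5797i]
Zero-padded 8-point DFT provides frequency interpolation.

DFT_8([x, 0, ...]) = [-7, -4.0000+5.2426i, 1, -4.0000+3.2426i, 5, -4.0000-3.2426i, 1, -4.0000-5.2426i]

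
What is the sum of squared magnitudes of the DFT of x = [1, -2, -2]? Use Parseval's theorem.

Parseval: Σ|x[n]|² = (1/N)Σ|X[k]|², so Σ|X[k]|² = N·Σ|x[n]|² = 3·9.0000

Σ|X[k]|² = N·Σ|x[n]|² = 3·9.0000 = 27.0000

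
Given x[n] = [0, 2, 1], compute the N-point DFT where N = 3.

X[k] = Σ(n=0 to 2) x[n] · ω_3^(nk)
where ω_3 = e^(-2πi/3)

Computing each X[k]:
X[0] = 3
X[1] = -1.5000-0.8660i
X[2] = -1.5000+0.8660i

X = [3, -1.5000-0.8660i, -1.5000+0.8660i]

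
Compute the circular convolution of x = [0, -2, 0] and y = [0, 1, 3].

(x ⊛ y)[n] = Σ(m=0 to 2) x[m] · y[(n-m) mod 3]

Computing each output sample:
(x ⊛ y)[0] = -6
(x ⊛ y)[1] = 0
(x ⊛ y)[2] = -2

x ⊛ y = [-6, 0, -2]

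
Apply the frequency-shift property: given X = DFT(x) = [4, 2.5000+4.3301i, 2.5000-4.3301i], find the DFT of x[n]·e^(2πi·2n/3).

Modulation property: DFT(ω_3^(-2n)·x[n]) = X[(k-2) mod 3], so circularly shift X by 2 positions.

X[k-2] = [2.5000+4.3301i, 2.5000-4.3301i, 4]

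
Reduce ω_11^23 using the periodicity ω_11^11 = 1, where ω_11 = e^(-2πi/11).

Since ω_11^11 = 1, powers reduce modulo 11.
23 mod 11 = 1
So ω_11^23 = ω_11^1 = e^(-2πi·1/11)

ω_11^23 = ω_11^1 = 0.8413-0.5406i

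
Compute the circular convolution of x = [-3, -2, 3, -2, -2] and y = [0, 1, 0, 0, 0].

(x ⊛ y)[n] = Σ(m=0 to 4) x[m] · y[(n-m) mod 5]

Computing each output sample:
(x ⊛ y)[0] = -2
(x ⊛ y)[1] = -3
(x ⊛ y)[2] = -2
(x ⊛ y)[3] = 3
(x ⊛ y)[4] = -2

x ⊛ y = [-2, -3, -2, 3, -2]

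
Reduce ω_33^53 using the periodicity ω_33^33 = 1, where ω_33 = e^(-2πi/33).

Since ω_33^33 = 1, powers reduce modulo 33.
53 mod 33 = 20
So ω_33^53 = ω_33^20 = e^(-2πi·20/33)

ω_33^53 = ω_33^20 = -0.7861+0.6182i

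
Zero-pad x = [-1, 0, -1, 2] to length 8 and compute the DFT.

Original 4-point DFT: [0, 2i, -4, -2i]
Zero-padded 8-point DFT provides frequency interpolation.

DFT_8([x, 0, ...]) = [0, -2.4142-0.4142i, 2i, 0.4142-2.4142i, -4, 0.4142+2.4142i, -2i, -2.4142+0.4142i]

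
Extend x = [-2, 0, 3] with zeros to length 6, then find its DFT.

Original 3-point DFT: [1, -3.5000+2.5981i, -3.5000-2.5981i]
Zero-padded 6-point DFT provides frequency interpolation.

DFT_6([x, 0, ...]) = [1, -3.5000-2.5981i, -3.5000+2.5981i, 1, -3.5000-2.5981i, -3.5000+2.5981i]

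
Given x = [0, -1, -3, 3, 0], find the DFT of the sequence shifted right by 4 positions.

Time shift by 4: X_shifted[k] = ω_5^(4k) · X[k]
Shifted x = [-1, -3, 3, 0, 0]

DFT(x[n-4]) = [-1, -4.3541+1.0898i, 2.3541+4.6165i, 2.3541-4.6165i, -4.3541-1.0898i]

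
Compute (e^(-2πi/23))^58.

Since ω_23^23 = 1, powers reduce modulo 23.
58 mod 23 = 12
So ω_23^58 = ω_23^12 = e^(-2πi·12/23)

ω_23^58 = ω_23^12 = -0.9907+0.1362i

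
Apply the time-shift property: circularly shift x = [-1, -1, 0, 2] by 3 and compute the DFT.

Time shift by 3: X_shifted[k] = ω_4^(3k) · X[k]
Shifted x = [-1, 0, 2, -1]

DFT(x[n-3]) = [0, -3-1i, 2, -3+1i]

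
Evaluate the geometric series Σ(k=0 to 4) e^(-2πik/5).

Sum of all nth roots of unity equals 0 for n > 1 (geometric series with r ≠ 1).

0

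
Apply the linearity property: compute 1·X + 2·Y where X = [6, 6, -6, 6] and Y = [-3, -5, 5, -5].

By linearity: DFT(1x + 2y) = 1·DFT(x) + 2·DFT(y)
= 1·[6, 6, -6, 6] + 2·[-3, -5, 5, -5]

Computing element-wise:
Z[0] = 1·(6) + 2·(-3) = 0
Z[1] = 1·(6) + 2·(-5) = -4
Z[2] = 1·(-6) + 2·(5) = 4
Z[3] = 1·(6) + 2·(-5) = -4

DFT(1x + 2y) = 1·X + 2·Y = [0, -4, 4, -4]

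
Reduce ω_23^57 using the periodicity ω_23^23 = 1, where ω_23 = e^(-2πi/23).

Since ω_23^23 = 1, powers reduce modulo 23.
57 mod 23 = 11
So ω_23^57 = ω_23^11 = e^(-2πi·11/23)

ω_23^57 = ω_23^11 = -0.9907-0.1362i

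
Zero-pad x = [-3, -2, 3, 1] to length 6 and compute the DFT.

Original 4-point DFT: [-1, -6+3i, 1, -6-3i]
Zero-padded 6-point DFT provides frequency interpolation.

DFT_6([x, 0, ...]) = [-1, -6.5000-0.8660i, -2.5000+4.3301i, 1, -2.5000-4.3301i, -6.5000+0.8660i]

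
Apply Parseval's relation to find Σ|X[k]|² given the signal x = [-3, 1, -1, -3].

Parseval: Σ|x[n]|² = (1/N)Σ|X[k]|², so Σ|X[k]|² = N·Σ|x[n]|² = 4·20.0000

Σ|X[k]|² = N·Σ|x[n]|² = 4·20.0000 = 80.0000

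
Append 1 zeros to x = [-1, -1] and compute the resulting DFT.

Original 2-point DFT: [-2, 0]
Zero-padded 3-point DFT provides frequency interpolation.

DFT_3([x, 0, ...]) = [-2, -0.5000+0.8660i, -0.5000-0.8660i]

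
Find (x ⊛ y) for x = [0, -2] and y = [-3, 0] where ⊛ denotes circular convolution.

(x ⊛ y)[n] = Σ(m=0 to 1) x[m] · y[(n-m) mod 2]

Computing each output sample:
(x ⊛ y)[0] = 0
(x ⊛ y)[1] = 6

x ⊛ y = [0, 6]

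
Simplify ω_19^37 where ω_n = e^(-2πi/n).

Since ω_19^19 = 1, powers reduce modulo 19.
37 mod 19 = 18
So ω_19^37 = ω_19^18 = e^(-2πi·18/19)

ω_19^37 = ω_19^18 = 0.9458+0.3247i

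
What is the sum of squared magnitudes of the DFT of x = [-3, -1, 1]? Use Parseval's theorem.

Parseval: Σ|x[n]|² = (1/N)Σ|X[k]|², so Σ|X[k]|² = N·Σ|x[n]|² = 3·11.0000

Σ|X[k]|² = N·Σ|x[n]|² = 3·11.0000 = 33.0000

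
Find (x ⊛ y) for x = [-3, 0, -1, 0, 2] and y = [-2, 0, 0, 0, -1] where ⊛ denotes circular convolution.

(x ⊛ y)[n] = Σ(m=0 to 4) x[m] · y[(n-m) mod 5]

Computing each output sample:
(x ⊛ y)[0] = 6
(x ⊛ y)[1] = 1
(x ⊛ y)[2] = 2
(x ⊛ y)[3] = -2
(x ⊛ y)[4] = -1

x ⊛ y = [6, 1, 2, -2, -1]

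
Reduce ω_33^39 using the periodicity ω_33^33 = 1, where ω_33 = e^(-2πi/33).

Since ω_33^33 = 1, powers reduce modulo 33.
39 mod 33 = 6
So ω_33^39 = ω_33^6 = e^(-2πi·6/33)

ω_33^39 = ω_33^6 = 0.4154-0.9096i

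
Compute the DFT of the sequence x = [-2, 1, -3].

X[k] = Σ(n=0 to 2) x[n] · ω_3^(nk)
where ω_3 = e^(-2πi/3)

Computing each X[k]:
X[0] = -4
X[1] = -1.0000-3.4641i
X[2] = -1.0000+3.4641i

X = [-4, -1.0000-3.4641i, -1.0000+3.4641i]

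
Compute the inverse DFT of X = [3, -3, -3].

x[n] = (1/3) Σ(k=0 to 2) X[k] · e^(2πikn/3)

Computing each x[n]:
x[0] = -1
x[1] = 2
x[2] = 2

x = [-1, 2, 2]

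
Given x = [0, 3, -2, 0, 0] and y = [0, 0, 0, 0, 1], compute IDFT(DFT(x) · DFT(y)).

(x ⊛ y)[n] = Σ(m=0 to 4) x[m] · y[(n-m) mod 5]

Computing each output sample:
(x ⊛ y)[0] = 3
(x ⊛ y)[1] = -2
(x ⊛ y)[2] = 0
(x ⊛ y)[3] = 0
(x ⊛ y)[4] = 0

x ⊛ y = [3, -2, 0, 0, 0]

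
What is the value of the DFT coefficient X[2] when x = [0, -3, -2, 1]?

X[2] = Σ(n=0 to 3) x[n] · ω_4^(2n) where ω_4 = e^(-2πi/4)
= (0)·ω_4^0 + (-3)·ω_4^2 + (-2)·ω_4^4 + (1)·ω_4^6

X[2] = 0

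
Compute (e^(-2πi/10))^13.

Since ω_10^10 = 1, powers reduce modulo 10.
13 mod 10 = 3
So ω_10^13 = ω_10^3 = e^(-2πi·3/10)

ω_10^13 = ω_10^3 = -0.3090-0.9511i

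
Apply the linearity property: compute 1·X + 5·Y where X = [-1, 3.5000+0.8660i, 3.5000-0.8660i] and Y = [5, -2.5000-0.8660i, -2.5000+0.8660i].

By linearity: DFT(1x + 5y) = 1·DFT(x) + 5·DFT(y)
= 1·[-1, 3.5000+0.8660i, 3.5000-0.8660i] + 5·[5, -2.5000-0.8660i, -2.5000+0.8660i]

Computing element-wise:
Z[0] = 1·(-1) + 5·(5) = 24
Z[1] = 1·(3.5000+0.8660i) + 5·(-2.5000-0.8660i) = -9.0000-3.4640i
Z[2] = 1·(3.5000-0.8660i) + 5·(-2.5000+0.8660i) = -9.0000+3.4640i

DFT(1x + 5y) = 1·X + 5·Y = [24, -9.0000-3.4640i, -9.0000+3.4640i]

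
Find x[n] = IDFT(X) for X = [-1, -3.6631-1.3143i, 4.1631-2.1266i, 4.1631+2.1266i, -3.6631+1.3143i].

x[n] = (1/5) Σ(k=0 to 4) X[k] · e^(2πikn/5)

Computing each x[n]:
x[0] = 0
x[1] = -1
x[2] = 1
x[3] = 2
x[4] = -3

x = [0, -1, 1, 2, -3]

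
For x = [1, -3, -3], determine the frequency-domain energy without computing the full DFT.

Parseval: Σ|x[n]|² = (1/N)Σ|X[k]|², so Σ|X[k]|² = N·Σ|x[n]|² = 3·19.0000

Σ|X[k]|² = N·Σ|x[n]|² = 3·19.0000 = 57.0000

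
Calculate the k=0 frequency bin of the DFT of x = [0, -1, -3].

X[0] = Σ(n=0 to 2) x[n] · ω_3^0 = Σ x[n]
= (0) + (-1) + (-3)

X[0] = -4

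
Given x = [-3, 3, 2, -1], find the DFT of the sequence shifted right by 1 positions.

Time shift by 1: X_shifted[k] = ω_4^(1k) · X[k]
Shifted x = [-1, -3, 3, 2]

DFT(x[n-1]) = [1, -4+5i, 3, -4-5i]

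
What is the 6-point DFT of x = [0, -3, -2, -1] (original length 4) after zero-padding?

Original 4-point DFT: [-6, 2+2i, 2, 2-2i]
Zero-padded 6-point DFT provides frequency interpolation.

DFT_6([x, 0, ...]) = [-6, 0.5000+4.3301i, 1.5000+0.8660i, 2, 1.5000-0.8660i, 0.5000-4.3301i]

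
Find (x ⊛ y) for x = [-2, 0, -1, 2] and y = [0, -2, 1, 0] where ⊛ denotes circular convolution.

(x ⊛ y)[n] = Σ(m=0 to 3) x[m] · y[(n-m) mod 4]

Computing each output sample:
(x ⊛ y)[0] = -5
(x ⊛ y)[1] = 6
(x ⊛ y)[2] = -2
(x ⊛ y)[3] = 2

x ⊛ y = [-5, 6, -2, 2]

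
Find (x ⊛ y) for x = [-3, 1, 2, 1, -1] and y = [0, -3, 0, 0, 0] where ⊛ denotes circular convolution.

(x ⊛ y)[n] = Σ(m=0 to 4) x[m] · y[(n-m) mod 5]

Computing each output sample:
(x ⊛ y)[0] = 3
(x ⊛ y)[1] = 9
(x ⊛ y)[2] = -3
(x ⊛ y)[3] = -6
(x ⊛ y)[4] = -3

x ⊛ y = [3, 9, -3, -6, -3]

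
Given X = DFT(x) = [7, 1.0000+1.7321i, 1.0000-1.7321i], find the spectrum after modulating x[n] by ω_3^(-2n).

Modulation property: DFT(ω_3^(-2n)·x[n]) = X[(k-2) mod 3], so circularly shift X by 2 positions.

X[k-2] = [1.0000+1.7321i, 1.0000-1.7321i, 7]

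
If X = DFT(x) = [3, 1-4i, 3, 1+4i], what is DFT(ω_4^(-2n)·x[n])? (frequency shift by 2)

Modulation property: DFT(ω_4^(-2n)·x[n]) = X[(k-2) mod 4], so circularly shift X by 2 positions.

X[k-2] = [3, 1+4i, 3, 1-4i]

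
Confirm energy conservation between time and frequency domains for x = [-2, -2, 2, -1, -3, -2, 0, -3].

Time domain:
Σ|x[n]|² = |-2|² + |-2|² + |2|² + |-1|² + |-3|² + |-2|² + |0|² + |-3|² = 35.0000

Frequency domain:
(1/8)Σ|X[k]|² = (1/8)(|-11|² + |-0.4142-3.4142i|² + |-7|² + |2.4142+0.5858i|² + |5|² + |2.4142-0.5858i|² + |-7|² + |-0.4142+3.4142i|²) = (1/8)·280.0000 = 35.0000

Both sides agree, confirming Parseval's theorem.

Σ|x[n]|² = (1/N)Σ|X[k]|² = 35.0000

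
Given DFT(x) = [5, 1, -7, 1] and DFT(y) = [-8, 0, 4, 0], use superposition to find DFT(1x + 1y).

By linearity: DFT(1x + 1y) = 1·DFT(x) + 1·DFT(y)
= 1·[5, 1, -7, 1] + 1·[-8, 0, 4, 0]

Computing element-wise:
Z[0] = 1·(5) + 1·(-8) = -3
Z[1] = 1·(1) + 1·(0) = 1
Z[2] = 1·(-7) + 1·(4) = -3
Z[3] = 1·(1) + 1·(0) = 1

DFT(1x + 1y) = 1·X + 1·Y = [-3, 1, -3, 1]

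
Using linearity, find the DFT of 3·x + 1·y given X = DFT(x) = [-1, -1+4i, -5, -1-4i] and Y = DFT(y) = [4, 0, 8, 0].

By linearity: DFT(3x + 1y) = 3·DFT(x) + 1·DFT(y)
= 3·[-1, -1+4i, -5, -1-4i] + 1·[4, 0, 8, 0]

Computing element-wise:
Z[0] = 3·(-1) + 1·(4) = 1
Z[1] = 3·(-1+4i) + 1·(0) = -3+12i
Z[2] = 3·(-5) + 1·(8) = -7
Z[3] = 3·(-1-4i) + 1·(0) = -3-12i

DFT(3x + 1y) = 3·X + 1·Y = [1, -3+12i, -7, -3-12i]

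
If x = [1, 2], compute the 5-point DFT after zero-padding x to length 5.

Original 2-point DFT: [3, -1]
Zero-padded 5-point DFT provides frequency interpolation.

DFT_5([x, 0, ...]) = [3, 1.6180-1.9021i, -0.6180-1.1756i, -0.6180+1.1756i, 1.6180+1.9021i]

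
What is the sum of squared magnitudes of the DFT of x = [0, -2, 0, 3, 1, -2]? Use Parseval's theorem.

Parseval: Σ|x[n]|² = (1/N)Σ|X[k]|², so Σ|X[k]|² = N·Σ|x[n]|² = 6·18.0000

Σ|X[k]|² = N·Σ|x[n]|² = 6·18.0000 = 108.0000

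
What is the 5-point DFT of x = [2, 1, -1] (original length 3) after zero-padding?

Original 3-point DFT: [2, 2.0000-1.7321i, 2.0000+1.7321i]
Zero-padded 5-point DFT provides frequency interpolation.

DFT_5([x, 0, ...]) = [2, 3.1180-0.3633i, 0.8820-1.5388i, 0.8820+1.5388i, 3.1180+0.3633i]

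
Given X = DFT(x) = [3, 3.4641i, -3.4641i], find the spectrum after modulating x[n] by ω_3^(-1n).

Modulation property: DFT(ω_3^(-1n)·x[n]) = X[(k-1) mod 3], so circularly shift X by 1 positions.

X[k-1] = [-3.4641i, 3, 3.4641i]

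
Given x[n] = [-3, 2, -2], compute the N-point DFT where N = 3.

X[k] = Σ(n=0 to 2) x[n] · ω_3^(nk)
where ω_3 = e^(-2πi/3)

Computing each X[k]:
X[0] = -3
X[1] = -3.0000-3.4641i
X[2] = -3.0000+3.4641i

X = [-3, -3.0000-3.4641i, -3.0000+3.4641i]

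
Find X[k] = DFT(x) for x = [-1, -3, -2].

X[k] = Σ(n=0 to 2) x[n] · ω_3^(nk)
where ω_3 = e^(-2πi/3)

Computing each X[k]:
X[0] = -6
X[1] = 1.5000+0.8660i
X[2] = 1.5000-0.8660i

X = [-6, 1.5000+0.8660i, 1.5000-0.8660i]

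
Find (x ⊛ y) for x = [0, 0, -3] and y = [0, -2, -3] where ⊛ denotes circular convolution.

(x ⊛ y)[n] = Σ(m=0 to 2) x[m] · y[(n-m) mod 3]

Computing each output sample:
(x ⊛ y)[0] = 6
(x ⊛ y)[1] = 9
(x ⊛ y)[2] = 0

x ⊛ y = [6, 9, 0]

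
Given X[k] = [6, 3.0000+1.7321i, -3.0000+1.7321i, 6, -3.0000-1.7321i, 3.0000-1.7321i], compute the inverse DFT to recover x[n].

x[n] = (1/6) Σ(k=0 to 5) X[k] · e^(2πikn/6)

Computing each x[n]:
x[0] = 2
x[1] = 0
x[2] = 2
x[3] = -2
x[4] = 2
x[5] = 2

x = [2, 0, 2, -2, 2, 2]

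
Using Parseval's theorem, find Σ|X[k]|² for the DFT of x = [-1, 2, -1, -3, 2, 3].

Parseval: Σ|x[n]|² = (1/N)Σ|X[k]|², so Σ|X[k]|² = N·Σ|x[n]|² = 6·28.0000

Σ|X[k]|² = N·Σ|x[n]|² = 6·28.0000 = 168.0000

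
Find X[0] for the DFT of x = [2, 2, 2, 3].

X[0] = Σ(n=0 to 3) x[n] · ω_4^0 = Σ x[n]
= (2) + (2) + (2) + (3)

X[0] = 9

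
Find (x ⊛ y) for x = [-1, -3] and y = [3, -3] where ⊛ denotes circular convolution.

(x ⊛ y)[n] = Σ(m=0 to 1) x[m] · y[(n-m) mod 2]

Computing each output sample:
(x ⊛ y)[0] = 6
(x ⊛ y)[1] = -6

x ⊛ y = [6, -6]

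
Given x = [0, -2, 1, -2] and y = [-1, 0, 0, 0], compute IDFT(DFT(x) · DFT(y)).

(x ⊛ y)[n] = Σ(m=0 to 3) x[m] · y[(n-m) mod 4]

Computing each output sample:
(x ⊛ y)[0] = 0
(x ⊛ y)[1] = 2
(x ⊛ y)[2] = -1
(x ⊛ y)[3] = 2

x ⊛ y = [0, 2, -1, 2]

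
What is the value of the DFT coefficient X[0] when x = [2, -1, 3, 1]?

X[0] = Σ(n=0 to 3) x[n] · ω_4^0 = Σ x[n]
= (2) + (-1) + (3) + (1)

X[0] = 5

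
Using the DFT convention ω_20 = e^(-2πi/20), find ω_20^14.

ω_20^14 = e^(-2πi·14/20)
= cos(-2π·14/20) + i·sin(-2π·14/20)
= cos(-28π/20) + i·sin(-28π/20)

ω_20^14 = cos(-28π/20) + i·sin(-28π/20) = -0.3090+0.9511i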